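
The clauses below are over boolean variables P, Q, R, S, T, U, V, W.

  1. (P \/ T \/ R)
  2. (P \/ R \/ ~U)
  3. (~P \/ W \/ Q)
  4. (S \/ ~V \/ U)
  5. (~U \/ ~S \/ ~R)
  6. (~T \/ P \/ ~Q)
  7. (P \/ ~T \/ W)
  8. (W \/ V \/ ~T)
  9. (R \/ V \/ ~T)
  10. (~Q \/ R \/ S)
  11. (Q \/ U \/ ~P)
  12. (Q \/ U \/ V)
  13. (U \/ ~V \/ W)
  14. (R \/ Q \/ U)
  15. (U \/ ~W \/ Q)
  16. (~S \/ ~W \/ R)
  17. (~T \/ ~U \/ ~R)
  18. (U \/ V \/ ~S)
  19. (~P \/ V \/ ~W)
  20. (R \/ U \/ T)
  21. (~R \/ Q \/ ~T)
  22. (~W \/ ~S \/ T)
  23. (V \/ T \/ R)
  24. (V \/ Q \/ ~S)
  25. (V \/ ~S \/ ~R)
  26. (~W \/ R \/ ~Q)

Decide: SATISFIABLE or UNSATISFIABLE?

SATISFIABLE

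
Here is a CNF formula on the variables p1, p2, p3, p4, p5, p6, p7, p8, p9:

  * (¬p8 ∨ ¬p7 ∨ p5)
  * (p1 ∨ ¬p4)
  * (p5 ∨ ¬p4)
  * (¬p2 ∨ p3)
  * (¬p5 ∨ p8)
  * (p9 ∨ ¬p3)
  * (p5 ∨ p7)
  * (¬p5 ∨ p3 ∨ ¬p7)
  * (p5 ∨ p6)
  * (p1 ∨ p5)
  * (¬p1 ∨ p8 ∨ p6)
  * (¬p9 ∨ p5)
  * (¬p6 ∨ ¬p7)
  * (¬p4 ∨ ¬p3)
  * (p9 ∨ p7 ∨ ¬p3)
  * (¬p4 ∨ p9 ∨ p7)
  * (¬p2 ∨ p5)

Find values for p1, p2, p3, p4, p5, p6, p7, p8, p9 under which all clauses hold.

p1=T, p2=T, p3=T, p4=F, p5=T, p6=F, p7=T, p8=T, p9=T

Check each clause:
  1. (¬p7 ∨ ¬p8 ∨ p5) — p5 is true.
  2. (¬p4 ∨ p1) — p1 is true.
  3. (p5 ∨ ¬p4) — ¬p4 is true.
  4. (¬p2 ∨ p3) — p3 is true.
  5. (p8 ∨ ¬p5) — p8 is true.
  6. (¬p3 ∨ p9) — p9 is true.
  7. (p5 ∨ p7) — p5 is true.
  8. (¬p7 ∨ p3 ∨ ¬p5) — p3 is true.
  9. (p6 ∨ p5) — p5 is true.
  10. (p1 ∨ p5) — p1 is true.
  11. (¬p1 ∨ p6 ∨ p8) — p8 is true.
  12. (p5 ∨ ¬p9) — p5 is true.
  13. (¬p7 ∨ ¬p6) — ¬p6 is true.
  14. (¬p4 ∨ ¬p3) — ¬p4 is true.
  15. (p7 ∨ ¬p3 ∨ p9) — p9 is true.
  16. (p7 ∨ p9 ∨ ¬p4) — p9 is true.
  17. (p5 ∨ ¬p2) — p5 is true.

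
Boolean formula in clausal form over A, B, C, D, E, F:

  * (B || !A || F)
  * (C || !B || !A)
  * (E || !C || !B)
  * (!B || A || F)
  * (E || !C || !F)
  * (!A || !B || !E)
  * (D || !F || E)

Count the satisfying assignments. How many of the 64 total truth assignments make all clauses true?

23

Split on B, then A.
  B=T, A=T: a clause becomes empty — 0.
  B=T, A=F: 5 of the 16 assignments to (C,D,E,F) work.
  B=F, A=T: 5 of the 16 assignments to (C,D,E,F) work.
  B=F, A=F: 13 of the 16 assignments to (C,D,E,F) work.
Total: 0 + 5 + 5 + 13 = 23.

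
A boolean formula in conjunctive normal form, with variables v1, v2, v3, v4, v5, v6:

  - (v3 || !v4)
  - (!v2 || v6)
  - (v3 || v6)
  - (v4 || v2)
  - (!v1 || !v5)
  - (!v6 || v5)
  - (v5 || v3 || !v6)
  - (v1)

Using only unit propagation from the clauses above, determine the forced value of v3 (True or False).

True

Unit clause (v1) sets v1 = True.
In (!v1 || !v5), !v1 is now false; !v5 must hold, so v5 = False.
In (!v6 || v5), v5 is now false; !v6 must hold, so v6 = False.
From (!v2 || v6) and v6 = False: v2 = False.
In (v3 || v6), v6 is now false; v3 must hold, so v3 = True.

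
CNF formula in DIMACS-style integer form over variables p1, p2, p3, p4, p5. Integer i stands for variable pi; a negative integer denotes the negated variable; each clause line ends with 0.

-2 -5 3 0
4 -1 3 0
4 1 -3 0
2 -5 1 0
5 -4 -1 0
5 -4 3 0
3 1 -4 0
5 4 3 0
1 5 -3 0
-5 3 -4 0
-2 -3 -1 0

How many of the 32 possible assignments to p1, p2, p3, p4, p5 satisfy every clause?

4

The models are:
  p1=0 p2=1 p3=1 p4=1 p5=1
  p1=1 p2=0 p3=1 p4=0 p5=0
  p1=1 p2=0 p3=1 p4=0 p5=1
  p1=1 p2=0 p3=1 p4=1 p5=1
Count: 4.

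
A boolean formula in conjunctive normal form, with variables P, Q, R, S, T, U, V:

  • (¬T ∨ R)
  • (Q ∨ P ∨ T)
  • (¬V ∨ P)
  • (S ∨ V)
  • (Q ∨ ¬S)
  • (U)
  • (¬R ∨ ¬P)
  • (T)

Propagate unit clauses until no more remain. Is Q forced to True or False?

True

Unit clause (U) sets U = True.
(T) stands alone — T = True.
From (R ∨ ¬T) and T = True: R = True.
From (¬R ∨ ¬P) and R = True: P = False.
From (¬V ∨ P) and P = False: V = False.
(V ∨ S) with V = False leaves only S, so S = True.
In (Q ∨ ¬S), ¬S is now false; Q must hold, so Q = True.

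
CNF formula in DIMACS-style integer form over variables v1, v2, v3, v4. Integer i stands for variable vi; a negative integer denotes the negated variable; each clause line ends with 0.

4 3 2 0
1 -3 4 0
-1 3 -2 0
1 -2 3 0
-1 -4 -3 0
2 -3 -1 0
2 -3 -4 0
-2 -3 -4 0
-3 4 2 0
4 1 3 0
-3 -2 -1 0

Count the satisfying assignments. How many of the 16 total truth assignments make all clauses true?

Satisfying assignments:
  v1=0 v2=0 v3=0 v4=1
  v1=1 v2=0 v3=0 v4=1
Count: 2.

2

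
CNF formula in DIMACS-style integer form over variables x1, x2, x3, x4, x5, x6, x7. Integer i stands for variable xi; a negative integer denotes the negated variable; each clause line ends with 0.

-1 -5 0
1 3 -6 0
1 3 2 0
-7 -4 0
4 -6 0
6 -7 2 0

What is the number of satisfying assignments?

34

Split on x1, then x6.
  x1=T, x6=T: remaining (x2,x3,x4,x5,x7) ∈ {(F,F,T,F,F); (F,T,T,F,F); (T,F,T,F,F); (T,T,T,F,F)} — 4.
  x1=T, x6=F: x3 free; 5 ways for (x2,x4,x5,x7) × 2^1 = 10.
  x1=F, x6=T: remaining (x2,x3,x4,x5,x7) ∈ {(F,T,T,F,F); (F,T,T,T,F); (T,T,T,F,F); (T,T,T,T,F)} — 4.
  x1=F, x6=F: x5 free; 8 ways for (x2,x3,x4,x7) × 2^1 = 16.
Total: 4 + 10 + 4 + 16 = 34.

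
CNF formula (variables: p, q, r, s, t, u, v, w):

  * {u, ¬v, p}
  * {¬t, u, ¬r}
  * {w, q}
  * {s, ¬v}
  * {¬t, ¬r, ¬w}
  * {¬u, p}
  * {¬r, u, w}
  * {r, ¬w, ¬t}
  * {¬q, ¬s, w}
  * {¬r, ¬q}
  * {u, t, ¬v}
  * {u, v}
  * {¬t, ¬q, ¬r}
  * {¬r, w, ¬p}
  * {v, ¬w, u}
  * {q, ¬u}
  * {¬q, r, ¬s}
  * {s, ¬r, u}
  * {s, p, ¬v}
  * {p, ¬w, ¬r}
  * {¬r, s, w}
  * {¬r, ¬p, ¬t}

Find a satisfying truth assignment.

Try p = True.
For the remaining variables, q = True, r = False, s = False, t = False, u = True, v = False, w = True works.
Every clause has at least one true literal under this assignment.

p=T, q=T, r=F, s=F, t=F, u=T, v=F, w=T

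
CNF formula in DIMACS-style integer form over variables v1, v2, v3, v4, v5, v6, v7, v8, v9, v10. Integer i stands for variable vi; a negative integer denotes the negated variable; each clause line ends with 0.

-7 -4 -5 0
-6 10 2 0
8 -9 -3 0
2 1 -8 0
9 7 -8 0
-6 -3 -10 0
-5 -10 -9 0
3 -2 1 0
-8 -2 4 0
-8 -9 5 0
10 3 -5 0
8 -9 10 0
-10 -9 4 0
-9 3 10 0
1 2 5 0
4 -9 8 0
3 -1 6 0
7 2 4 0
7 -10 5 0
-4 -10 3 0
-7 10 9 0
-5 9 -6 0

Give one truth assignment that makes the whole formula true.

v1=T, v2=T, v3=T, v4=F, v5=F, v6=T, v7=F, v8=F, v9=F, v10=F

Branch on v1: take v1 = True.
The remaining clauses are satisfied by v2 = True, v3 = True, v4 = False, v5 = False, v6 = True, v7 = False, v8 = False, v9 = False, v10 = False.
Every clause has at least one true literal under this assignment.
Check each clause:
  1. (!v7 || !v4 || !v5) — !v7 is true.
  2. (v2 || !v6 || v10) — v2 is true.
  3. (!v3 || v8 || !v9) — !v9 is true.
  4. (v1 || v2 || !v8) — !v8 is true.
  5. (!v8 || v9 || v7) — !v8 is true.
  6. (!v6 || !v3 || !v10) — !v10 is true.
  7. (!v9 || !v5 || !v10) — !v5 is true.
  8. (v3 || v1 || !v2) — v1 is true.
  9. (v4 || !v2 || !v8) — !v8 is true.
  10. (!v8 || !v9 || v5) — !v8 is true.
  11. (v10 || !v5 || v3) — v3 is true.
  12. (v10 || !v9 || v8) — !v9 is true.
  13. (v4 || !v10 || !v9) — !v10 is true.
  14. (v10 || v3 || !v9) — v3 is true.
  15. (v2 || v1 || v5) — v1 is true.
  16. (!v9 || v4 || v8) — !v9 is true.
  17. (v3 || !v1 || v6) — v3 is true.
  18. (v7 || v4 || v2) — v2 is true.
  19. (v7 || v5 || !v10) — !v10 is true.
  20. (!v10 || !v4 || v3) — v3 is true.
  21. (v10 || v9 || !v7) — !v7 is true.
  22. (!v5 || !v6 || v9) — !v5 is true.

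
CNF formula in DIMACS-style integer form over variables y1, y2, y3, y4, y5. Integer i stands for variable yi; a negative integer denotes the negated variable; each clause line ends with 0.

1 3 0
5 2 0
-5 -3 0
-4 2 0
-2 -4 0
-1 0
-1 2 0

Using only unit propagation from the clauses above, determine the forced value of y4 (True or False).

False

(~y1) stands alone — y1 = False.
In (y3 | y1), y1 is now false; y3 must hold, so y3 = True.
(~y3 | ~y5): since y3 = True, the clause reduces to (~y5). y5 = False.
In (y5 | y2), y5 is now false; y2 must hold, so y2 = True.
(~y2 | ~y4): since y2 = True, the clause reduces to (~y4). y4 = False.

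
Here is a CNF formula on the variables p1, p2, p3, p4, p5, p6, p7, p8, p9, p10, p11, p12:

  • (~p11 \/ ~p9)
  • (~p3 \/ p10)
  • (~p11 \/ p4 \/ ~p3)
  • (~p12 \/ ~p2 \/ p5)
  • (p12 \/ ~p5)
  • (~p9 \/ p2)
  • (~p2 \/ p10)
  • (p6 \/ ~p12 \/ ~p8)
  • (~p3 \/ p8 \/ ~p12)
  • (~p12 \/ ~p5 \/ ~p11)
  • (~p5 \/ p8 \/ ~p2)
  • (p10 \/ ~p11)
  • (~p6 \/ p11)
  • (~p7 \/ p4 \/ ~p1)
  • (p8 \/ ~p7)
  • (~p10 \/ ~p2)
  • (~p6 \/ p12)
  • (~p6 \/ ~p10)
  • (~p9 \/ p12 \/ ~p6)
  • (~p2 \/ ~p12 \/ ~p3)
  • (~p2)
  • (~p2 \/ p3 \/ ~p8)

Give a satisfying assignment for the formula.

p1 = True, p2 = False, p3 = True, p4 = True, p5 = False, p6 = False, p7 = False, p8 = False, p9 = False, p10 = True, p11 = True, p12 = False

Check each clause:
  1. (~p11 \/ ~p9) — ~p9 is true.
  2. (~p3 \/ p10) — p10 is true.
  3. (p4 \/ ~p3 \/ ~p11) — p4 is true.
  4. (~p12 \/ p5 \/ ~p2) — ~p12 is true.
  5. (~p5 \/ p12) — ~p5 is true.
  6. (~p9 \/ p2) — ~p9 is true.
  7. (~p2 \/ p10) — p10 is true.
  8. (~p8 \/ p6 \/ ~p12) — ~p8 is true.
  9. (~p12 \/ ~p3 \/ p8) — ~p12 is true.
  10. (~p11 \/ ~p5 \/ ~p12) — ~p5 is true.
  11. (p8 \/ ~p2 \/ ~p5) — ~p5 is true.
  12. (~p11 \/ p10) — p10 is true.
  13. (~p6 \/ p11) — ~p6 is true.
  14. (p4 \/ ~p1 \/ ~p7) — ~p7 is true.
  15. (~p7 \/ p8) — ~p7 is true.
  16. (~p10 \/ ~p2) — ~p2 is true.
  17. (~p6 \/ p12) — ~p6 is true.
  18. (~p6 \/ ~p10) — ~p6 is true.
  19. (~p6 \/ ~p9 \/ p12) — ~p6 is true.
  20. (~p12 \/ ~p3 \/ ~p2) — ~p12 is true.
  21. (~p2) — ~p2 is true.
  22. (~p8 \/ p3 \/ ~p2) — ~p8 is true.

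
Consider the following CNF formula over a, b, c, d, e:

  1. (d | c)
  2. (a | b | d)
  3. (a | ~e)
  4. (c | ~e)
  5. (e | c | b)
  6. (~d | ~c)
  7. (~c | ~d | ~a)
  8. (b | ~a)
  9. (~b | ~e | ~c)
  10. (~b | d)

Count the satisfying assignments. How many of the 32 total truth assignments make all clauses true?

Satisfying assignments:
  a=F b=T c=F d=T e=F
  a=T b=T c=F d=T e=F
That's 2 in total.

2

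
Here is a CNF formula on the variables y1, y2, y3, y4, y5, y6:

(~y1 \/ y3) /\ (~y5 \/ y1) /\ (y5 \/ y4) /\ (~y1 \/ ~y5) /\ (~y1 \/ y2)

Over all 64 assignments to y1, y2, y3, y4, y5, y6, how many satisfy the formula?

10

Case analysis on y1 and y5:
  y1=T, y5=T: a clause becomes empty — 0.
  y1=T, y5=F: remaining (y2,y3,y4,y6) ∈ {(T,T,T,F); (T,T,T,T)} — 2.
  y1=F, y5=T: a clause becomes empty — 0.
  y1=F, y5=F: forces y4=T; y2, y3, y6 free → 2^3 = 8.
Total: 0 + 2 + 0 + 8 = 10.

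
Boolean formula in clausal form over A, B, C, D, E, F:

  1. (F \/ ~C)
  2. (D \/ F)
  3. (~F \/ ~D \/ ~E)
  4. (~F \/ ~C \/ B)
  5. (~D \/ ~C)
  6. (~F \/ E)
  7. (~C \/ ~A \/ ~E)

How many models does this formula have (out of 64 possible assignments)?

13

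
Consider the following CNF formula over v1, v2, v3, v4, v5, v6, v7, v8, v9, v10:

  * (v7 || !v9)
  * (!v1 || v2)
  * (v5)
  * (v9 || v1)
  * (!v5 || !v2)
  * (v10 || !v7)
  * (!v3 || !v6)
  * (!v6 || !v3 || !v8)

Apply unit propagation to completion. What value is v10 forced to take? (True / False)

True

(v5) is a unit clause: v5 = True.
In (!v2 || !v5), !v5 is now false; !v2 must hold, so v2 = False.
In (v2 || !v1), v2 is now false; !v1 must hold, so v1 = False.
From (v1 || v9) and v1 = False: v9 = True.
In (v7 || !v9), !v9 is now false; v7 must hold, so v7 = True.
From (!v7 || v10) and v7 = True: v10 = True.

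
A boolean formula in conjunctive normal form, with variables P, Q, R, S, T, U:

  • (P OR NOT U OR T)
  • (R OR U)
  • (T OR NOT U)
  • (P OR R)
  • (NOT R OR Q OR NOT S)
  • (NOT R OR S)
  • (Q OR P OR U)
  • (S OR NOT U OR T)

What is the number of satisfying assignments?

Case analysis on U and R:
  U=1, R=1: remaining (P,Q,S,T) ∈ {(0,1,1,1); (1,1,1,1)} — 2.
  U=1, R=0: remaining (P,Q,S,T) ∈ {(1,0,0,1); (1,0,1,1); (1,1,0,1); (1,1,1,1)} — 4.
  U=0, R=1: remaining (P,Q,S,T) ∈ {(0,1,1,0); (0,1,1,1); (1,1,1,0); (1,1,1,1)} — 4.
  U=0, R=0: a clause becomes empty — 0.
Total: 2 + 4 + 4 + 0 = 10.

10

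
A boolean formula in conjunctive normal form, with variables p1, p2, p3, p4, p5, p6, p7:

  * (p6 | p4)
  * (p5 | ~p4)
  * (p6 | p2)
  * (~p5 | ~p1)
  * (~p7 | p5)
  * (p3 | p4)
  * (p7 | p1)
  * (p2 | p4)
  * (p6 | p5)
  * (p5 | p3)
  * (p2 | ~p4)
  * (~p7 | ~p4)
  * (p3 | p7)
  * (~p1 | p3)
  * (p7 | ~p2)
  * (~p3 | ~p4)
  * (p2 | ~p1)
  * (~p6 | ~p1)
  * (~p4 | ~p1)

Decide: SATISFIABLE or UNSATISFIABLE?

SATISFIABLE

Try p1 = False.
  then p7 is forced to True.
  then p5 is forced to True.
  then p4 is forced to False.
  then p6 is forced to True.
  then p3 is forced to True.
  then p2 is forced to True.
So p1=F, p2=T, p3=T, p4=F, p5=T, p6=T, p7=T is a satisfying assignment.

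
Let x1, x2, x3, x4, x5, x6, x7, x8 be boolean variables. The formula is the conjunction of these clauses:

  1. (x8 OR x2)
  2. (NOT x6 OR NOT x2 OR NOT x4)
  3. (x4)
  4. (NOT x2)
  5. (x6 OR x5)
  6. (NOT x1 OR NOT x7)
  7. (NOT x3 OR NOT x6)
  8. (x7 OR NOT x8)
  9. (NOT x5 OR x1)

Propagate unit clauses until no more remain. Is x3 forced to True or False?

(x4) stands alone — x4 = True.
(NOT x2) is a unit clause: x2 = False.
From (x2 OR x8) and x2 = False: x8 = True.
(x7 OR NOT x8): since x8 = True, the clause reduces to (x7). x7 = True.
(NOT x1 OR NOT x7): since x7 = True, the clause reduces to (NOT x1). x1 = False.
(NOT x5 OR x1) with x1 = False leaves only NOT x5, so x5 = False.
(x5 OR x6) with x5 = False leaves only x6, so x6 = True.
(NOT x6 OR NOT x3): since x6 = True, the clause reduces to (NOT x3). x3 = False.

False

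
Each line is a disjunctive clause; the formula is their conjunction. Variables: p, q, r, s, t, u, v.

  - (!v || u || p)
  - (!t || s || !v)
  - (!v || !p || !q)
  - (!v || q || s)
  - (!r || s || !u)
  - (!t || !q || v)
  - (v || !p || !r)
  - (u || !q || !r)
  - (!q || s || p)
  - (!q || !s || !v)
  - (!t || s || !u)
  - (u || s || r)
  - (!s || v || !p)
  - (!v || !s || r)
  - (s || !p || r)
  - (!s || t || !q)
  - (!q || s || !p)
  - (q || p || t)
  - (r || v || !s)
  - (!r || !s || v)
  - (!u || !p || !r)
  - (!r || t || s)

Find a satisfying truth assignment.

Branch on p: take p = False.
For the remaining variables, q = False, r = True, s = True, t = True, u = True, v = True works.
Check each clause:
  1. (!v || u || p) — u is true.
  2. (!v || !t || s) — s is true.
  3. (!q || !p || !v) — !p is true.
  4. (s || q || !v) — s is true.
  5. (s || !u || !r) — s is true.
  6. (!t || v || !q) — !q is true.
  7. (!p || v || !r) — !p is true.
  8. (!q || !r || u) — u is true.
  9. (s || !q || p) — s is true.
  10. (!q || !v || !s) — !q is true.
  11. (!t || !u || s) — s is true.
  12. (r || s || u) — r is true.
  13. (!s || !p || v) — !p is true.
  14. (!s || !v || r) — r is true.
  15. (r || !p || s) — r is true.
  16. (!q || t || !s) — t is true.
  17. (!q || !p || s) — s is true.
  18. (q || t || p) — t is true.
  19. (v || r || !s) — r is true.
  20. (v || !r || !s) — v is true.
  21. (!u || !r || !p) — !p is true.
  22. (t || !r || s) — s is true.

p=False, q=False, r=True, s=True, t=True, u=True, v=True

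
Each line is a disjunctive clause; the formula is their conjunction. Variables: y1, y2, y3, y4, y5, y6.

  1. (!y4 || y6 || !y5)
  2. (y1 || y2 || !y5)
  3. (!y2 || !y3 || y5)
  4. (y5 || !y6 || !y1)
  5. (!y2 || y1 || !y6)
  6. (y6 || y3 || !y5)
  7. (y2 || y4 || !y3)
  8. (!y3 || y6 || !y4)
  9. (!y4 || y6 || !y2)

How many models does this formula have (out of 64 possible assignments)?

Split on y6, then y2.
  y6=T, y2=T: remaining (y1,y3,y4,y5) ∈ {(T,F,F,T); (T,F,T,T); (T,T,F,T); (T,T,T,T)} — 4.
  y6=T, y2=F: 6 of the 16 assignments to (y1,y3,y4,y5) work.
  y6=F, y2=T: remaining (y1,y3,y4,y5) ∈ {(F,F,F,F); (F,T,F,T); (T,F,F,F); (T,T,F,T)} — 4.
  y6=F, y2=F: remaining (y1,y3,y4,y5) ∈ {(F,F,F,F); (F,F,T,F); (T,F,F,F); (T,F,T,F)} — 4.
Total: 4 + 6 + 4 + 4 = 18.

18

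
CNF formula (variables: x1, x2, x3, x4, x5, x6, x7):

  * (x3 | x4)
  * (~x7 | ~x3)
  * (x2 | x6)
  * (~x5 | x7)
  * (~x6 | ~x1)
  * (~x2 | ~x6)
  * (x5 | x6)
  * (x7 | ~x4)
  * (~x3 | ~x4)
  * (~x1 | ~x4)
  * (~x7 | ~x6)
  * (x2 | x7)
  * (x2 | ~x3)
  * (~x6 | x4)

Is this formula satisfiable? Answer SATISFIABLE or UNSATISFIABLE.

Pure literal: x1 appears only negated; assign x1 = False.
Set x2 = True and propagate.
  then x6 is forced to False.
  then x5 is forced to True.
  then x7 is forced to True.
  then x3 is forced to False.
  then x4 is forced to True.
Every clause has at least one true literal under this assignment.
So x1=F, x2=T, x3=F, x4=T, x5=T, x6=F, x7=T is a satisfying assignment.

SATISFIABLE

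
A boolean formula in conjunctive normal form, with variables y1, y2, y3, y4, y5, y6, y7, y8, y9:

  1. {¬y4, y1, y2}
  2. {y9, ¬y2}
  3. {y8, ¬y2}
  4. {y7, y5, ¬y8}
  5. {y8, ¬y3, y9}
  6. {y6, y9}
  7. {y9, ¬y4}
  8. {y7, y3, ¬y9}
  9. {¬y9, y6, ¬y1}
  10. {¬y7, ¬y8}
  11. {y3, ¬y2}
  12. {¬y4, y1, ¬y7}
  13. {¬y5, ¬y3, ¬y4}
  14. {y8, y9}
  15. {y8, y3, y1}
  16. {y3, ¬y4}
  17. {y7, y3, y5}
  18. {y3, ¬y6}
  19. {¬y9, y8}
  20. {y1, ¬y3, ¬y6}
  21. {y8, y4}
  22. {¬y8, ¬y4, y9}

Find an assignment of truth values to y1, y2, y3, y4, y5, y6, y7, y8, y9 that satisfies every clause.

y1 = False  y2 = False  y3 = True  y4 = False  y5 = True  y6 = False  y7 = False  y8 = True  y9 = True

Check each clause:
  1. {¬y4, y1, y2} — ¬y4 is true.
  2. {y9, ¬y2} — y9 is true.
  3. {¬y2, y8} — y8 is true.
  4. {¬y8, y7, y5} — y5 is true.
  5. {¬y3, y8, y9} — y8 is true.
  6. {y6, y9} — y9 is true.
  7. {y9, ¬y4} — y9 is true.
  8. {y7, y3, ¬y9} — y3 is true.
  9. {¬y9, ¬y1, y6} — ¬y1 is true.
  10. {¬y8, ¬y7} — ¬y7 is true.
  11. {y3, ¬y2} — y3 is true.
  12. {¬y4, ¬y7, y1} — ¬y7 is true.
  13. {¬y3, ¬y5, ¬y4} — ¬y4 is true.
  14. {y9, y8} — y8 is true.
  15. {y1, y8, y3} — y8 is true.
  16. {¬y4, y3} — y3 is true.
  17. {y3, y5, y7} — y3 is true.
  18. {¬y6, y3} — ¬y6 is true.
  19. {y8, ¬y9} — y8 is true.
  20. {y1, ¬y3, ¬y6} — ¬y6 is true.
  21. {y4, y8} — y8 is true.
  22. {¬y4, ¬y8, y9} — y9 is true.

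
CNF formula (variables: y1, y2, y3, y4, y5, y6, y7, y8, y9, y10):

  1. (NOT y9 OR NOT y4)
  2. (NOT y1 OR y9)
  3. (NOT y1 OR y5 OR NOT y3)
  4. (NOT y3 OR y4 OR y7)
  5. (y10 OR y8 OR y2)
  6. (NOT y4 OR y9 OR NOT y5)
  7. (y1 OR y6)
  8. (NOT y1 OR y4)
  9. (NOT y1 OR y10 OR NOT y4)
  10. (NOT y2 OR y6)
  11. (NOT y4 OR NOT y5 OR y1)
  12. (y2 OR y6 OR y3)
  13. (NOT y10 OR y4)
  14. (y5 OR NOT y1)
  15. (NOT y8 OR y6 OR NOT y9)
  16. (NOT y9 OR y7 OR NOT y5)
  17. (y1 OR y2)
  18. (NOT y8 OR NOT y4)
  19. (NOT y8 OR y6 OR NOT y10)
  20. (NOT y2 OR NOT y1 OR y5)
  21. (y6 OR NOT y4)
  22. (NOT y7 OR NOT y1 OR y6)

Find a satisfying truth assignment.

y1=0, y2=1, y3=0, y4=1, y5=0, y6=1, y7=1, y8=0, y9=0, y10=0

Pure literal: y6 appears only positively; assign y6 = True.
Try y1 = False.
  then y2 is forced to True.
Set y3 = False and propagate.
For the remaining variables, y4 = True, y5 = False, y7 = True, y8 = False, y9 = False, y10 = False works.
Every clause has at least one true literal under this assignment.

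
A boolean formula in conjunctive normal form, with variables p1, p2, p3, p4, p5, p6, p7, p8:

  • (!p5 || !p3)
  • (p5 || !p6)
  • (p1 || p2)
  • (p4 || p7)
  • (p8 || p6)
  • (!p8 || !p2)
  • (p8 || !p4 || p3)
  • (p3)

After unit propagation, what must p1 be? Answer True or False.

Unit clause (p3) sets p3 = True.
In (!p5 || !p3), !p3 is now false; !p5 must hold, so p5 = False.
(!p6 || p5) with p5 = False leaves only !p6, so p6 = False.
(p6 || p8): since p6 = False, the clause reduces to (p8). p8 = True.
From (!p8 || !p2) and p8 = True: p2 = False.
(p2 || p1): since p2 = False, the clause reduces to (p1). p1 = True.

True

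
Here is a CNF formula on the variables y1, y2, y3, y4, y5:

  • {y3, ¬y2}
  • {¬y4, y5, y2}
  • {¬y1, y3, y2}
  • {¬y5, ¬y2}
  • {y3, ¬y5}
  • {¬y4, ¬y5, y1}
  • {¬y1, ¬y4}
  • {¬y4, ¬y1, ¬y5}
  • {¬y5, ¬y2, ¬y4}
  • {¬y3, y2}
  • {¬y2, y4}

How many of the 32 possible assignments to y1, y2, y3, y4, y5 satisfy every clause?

The models are:
  y1=F y2=F y3=F y4=F y5=F
  y1=F y2=T y3=T y4=T y5=F
That's 2 in total.

2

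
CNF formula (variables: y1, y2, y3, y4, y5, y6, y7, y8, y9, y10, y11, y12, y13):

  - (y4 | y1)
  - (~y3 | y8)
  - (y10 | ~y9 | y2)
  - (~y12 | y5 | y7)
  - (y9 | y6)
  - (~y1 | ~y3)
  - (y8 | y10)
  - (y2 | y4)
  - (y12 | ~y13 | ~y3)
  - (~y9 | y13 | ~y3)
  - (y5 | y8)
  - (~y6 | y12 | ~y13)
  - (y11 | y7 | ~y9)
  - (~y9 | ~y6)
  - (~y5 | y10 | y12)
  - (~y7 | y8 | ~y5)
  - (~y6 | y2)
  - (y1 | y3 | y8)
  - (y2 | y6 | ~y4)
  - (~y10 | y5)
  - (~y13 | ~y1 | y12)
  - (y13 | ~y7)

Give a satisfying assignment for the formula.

y1 = T  y2 = T  y3 = F  y4 = F  y5 = T  y6 = T  y7 = T  y8 = T  y9 = F  y10 = F  y11 = T  y12 = T  y13 = T

Pure literal: y2 appears only positively; assign y2 = True.
y8 occurs only positively in the remaining clauses — set y8 = True.
Branch on y1: take y1 = True.
  then y3 is forced to False.
Try y5 = True.
Branch on y6: take y6 = True.
  then y9 is forced to False.
For the remaining variables, y4 = False, y7 = True, y10 = False, y11 = True, y12 = True, y13 = True works.
Every clause has at least one true literal under this assignment.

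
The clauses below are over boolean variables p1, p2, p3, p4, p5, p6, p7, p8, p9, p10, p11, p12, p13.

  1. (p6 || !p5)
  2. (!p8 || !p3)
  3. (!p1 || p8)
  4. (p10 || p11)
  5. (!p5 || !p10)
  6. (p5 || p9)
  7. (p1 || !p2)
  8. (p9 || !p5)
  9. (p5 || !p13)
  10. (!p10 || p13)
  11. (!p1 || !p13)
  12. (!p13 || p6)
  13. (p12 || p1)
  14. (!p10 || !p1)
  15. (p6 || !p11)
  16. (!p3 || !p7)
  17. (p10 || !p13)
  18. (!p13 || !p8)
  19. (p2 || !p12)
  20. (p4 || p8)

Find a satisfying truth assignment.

p1=T, p2=T, p3=F, p4=F, p5=F, p6=T, p7=F, p8=T, p9=T, p10=F, p11=T, p12=T, p13=F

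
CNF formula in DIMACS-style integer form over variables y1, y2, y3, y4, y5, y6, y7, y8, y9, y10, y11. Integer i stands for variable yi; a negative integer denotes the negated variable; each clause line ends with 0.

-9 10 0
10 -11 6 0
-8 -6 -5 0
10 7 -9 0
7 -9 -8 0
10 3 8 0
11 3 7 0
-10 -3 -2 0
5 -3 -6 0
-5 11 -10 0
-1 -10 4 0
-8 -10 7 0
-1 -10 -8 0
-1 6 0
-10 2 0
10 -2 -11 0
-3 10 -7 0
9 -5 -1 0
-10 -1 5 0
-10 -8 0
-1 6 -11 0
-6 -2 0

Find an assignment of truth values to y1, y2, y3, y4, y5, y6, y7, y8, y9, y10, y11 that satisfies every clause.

y1 occurs only negated in the remaining clauses — set y1 = False.
Set y2 = False and propagate.
  then y10 is forced to False.
  then y9 is forced to False.
The remaining clauses are satisfied by y3 = True, y4 = False, y5 = True, y6 = False, y7 = False, y8 = True, y11 = False.
Check each clause:
  1. {y10, ¬y9} — ¬y9 is true.
  2. {y10, ¬y11, y6} — ¬y11 is true.
  3. {¬y6, ¬y5, ¬y8} — ¬y6 is true.
  4. {y10, y7, ¬y9} — ¬y9 is true.
  5. {y7, ¬y8, ¬y9} — ¬y9 is true.
  6. {y3, y10, y8} — y8 is true.
  7. {y3, y7, y11} — y3 is true.
  8. {¬y3, ¬y2, ¬y10} — ¬y10 is true.
  9. {y5, ¬y3, ¬y6} — ¬y6 is true.
  10. {¬y5, ¬y10, y11} — ¬y10 is true.
  11. {¬y1, ¬y10, y4} — ¬y10 is true.
  12. {¬y8, ¬y10, y7} — ¬y10 is true.
  13. {¬y1, ¬y10, ¬y8} — ¬y1 is true.
  14. {¬y1, y6} — ¬y1 is true.
  15. {¬y10, y2} — ¬y10 is true.
  16. {¬y2, ¬y11, y10} — ¬y11 is true.
  17. {¬y7, ¬y3, y10} — ¬y7 is true.
  18. {¬y1, ¬y5, y9} — ¬y1 is true.
  19. {¬y1, ¬y10, y5} — y5 is true.
  20. {¬y8, ¬y10} — ¬y10 is true.
  21. {y6, ¬y11, ¬y1} — ¬y11 is true.
  22. {¬y2, ¬y6} — ¬y6 is true.

y1=F  y2=F  y3=T  y4=F  y5=T  y6=F  y7=F  y8=T  y9=F  y10=F  y11=F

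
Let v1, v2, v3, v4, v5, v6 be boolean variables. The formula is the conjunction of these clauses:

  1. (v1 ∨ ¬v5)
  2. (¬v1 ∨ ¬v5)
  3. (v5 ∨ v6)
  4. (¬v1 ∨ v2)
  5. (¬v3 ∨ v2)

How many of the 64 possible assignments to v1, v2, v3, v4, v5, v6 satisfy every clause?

10

Split on v1, then v5.
  v1=T, v5=T: a clause becomes empty — 0.
  v1=T, v5=F: remaining (v2,v3,v4,v6) ∈ {(T,F,F,T); (T,F,T,T); (T,T,F,T); (T,T,T,T)} — 4.
  v1=F, v5=T: a clause becomes empty — 0.
  v1=F, v5=F: v4 free; 3 ways for (v2,v3,v6) × 2^1 = 6.
Total: 0 + 4 + 0 + 6 = 10.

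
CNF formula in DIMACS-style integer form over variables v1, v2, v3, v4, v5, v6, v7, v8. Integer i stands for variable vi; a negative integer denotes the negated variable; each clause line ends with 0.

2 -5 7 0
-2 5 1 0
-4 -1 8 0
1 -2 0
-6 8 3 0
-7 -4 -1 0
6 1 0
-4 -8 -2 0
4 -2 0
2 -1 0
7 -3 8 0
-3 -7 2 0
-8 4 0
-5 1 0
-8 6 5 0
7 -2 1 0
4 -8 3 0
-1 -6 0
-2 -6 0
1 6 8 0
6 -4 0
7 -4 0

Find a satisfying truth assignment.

v1=False  v2=False  v3=False  v4=True  v5=False  v6=True  v7=True  v8=True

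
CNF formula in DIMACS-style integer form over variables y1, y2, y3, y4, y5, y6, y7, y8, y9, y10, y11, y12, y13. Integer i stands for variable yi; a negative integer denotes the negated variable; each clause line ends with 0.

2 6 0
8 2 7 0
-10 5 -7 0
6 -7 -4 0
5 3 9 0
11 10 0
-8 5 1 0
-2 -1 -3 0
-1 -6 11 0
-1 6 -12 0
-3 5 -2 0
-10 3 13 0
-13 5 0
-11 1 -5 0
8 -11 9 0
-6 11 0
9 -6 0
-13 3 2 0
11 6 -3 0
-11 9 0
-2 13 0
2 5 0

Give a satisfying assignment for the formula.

Pure literal: y4 appears only negated; assign y4 = False.
Pure literal: y9 appears only positively; assign y9 = True.
Branch on y1: take y1 = True.
For the remaining variables, y2 = True, y3 = False, y5 = True, y6 = False, y7 = False, y8 = True, y10 = False, y11 = True, y12 = False, y13 = True works.
Every clause has at least one true literal under this assignment.

y1=T, y2=T, y3=F, y4=F, y5=T, y6=F, y7=F, y8=T, y9=T, y10=F, y11=T, y12=F, y13=T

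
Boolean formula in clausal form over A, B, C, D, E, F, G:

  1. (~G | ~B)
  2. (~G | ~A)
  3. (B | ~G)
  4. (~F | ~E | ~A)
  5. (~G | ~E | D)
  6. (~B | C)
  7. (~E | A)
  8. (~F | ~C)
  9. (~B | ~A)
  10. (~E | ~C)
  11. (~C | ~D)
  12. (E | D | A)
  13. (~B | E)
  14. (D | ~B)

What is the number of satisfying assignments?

Case analysis on B and E:
  B=1, E=1: a clause becomes empty — 0.
  B=1, E=0: a clause becomes empty — 0.
  B=0, E=1: remaining (A,C,D,F,G) ∈ {(1,0,0,0,0); (1,0,1,0,0)} — 2.
  B=0, E=0: 7 of the 32 assignments to (A,C,D,F,G) work.
Total: 0 + 0 + 2 + 7 = 9.

9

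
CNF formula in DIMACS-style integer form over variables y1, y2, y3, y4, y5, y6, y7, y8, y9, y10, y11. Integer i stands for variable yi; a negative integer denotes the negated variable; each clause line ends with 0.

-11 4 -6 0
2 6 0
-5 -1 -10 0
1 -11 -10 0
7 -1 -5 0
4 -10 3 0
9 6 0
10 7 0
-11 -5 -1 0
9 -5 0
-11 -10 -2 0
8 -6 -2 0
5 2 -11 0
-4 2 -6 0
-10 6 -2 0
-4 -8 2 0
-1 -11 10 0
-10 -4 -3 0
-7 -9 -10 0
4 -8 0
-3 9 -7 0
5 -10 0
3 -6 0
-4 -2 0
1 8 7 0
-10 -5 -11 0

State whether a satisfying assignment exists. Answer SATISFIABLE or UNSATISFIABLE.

SATISFIABLE

y11 occurs only negated in the remaining clauses — set y11 = False.
Try y1 = False.
Branch on y2: take y2 = True.
  then y4 is forced to False.
  then y8 is forced to False.
  then y6 is forced to False.
  then y9 is forced to True.
  then y10 is forced to False.
  then y7 is forced to True.
y3, y5 are now unconstrained; take y3 = True, y5 = False.
So y1=F, y2=T, y3=T, y4=F, y5=F, y6=F, y7=T, y8=F, y9=T, y10=F, y11=F is a satisfying assignment.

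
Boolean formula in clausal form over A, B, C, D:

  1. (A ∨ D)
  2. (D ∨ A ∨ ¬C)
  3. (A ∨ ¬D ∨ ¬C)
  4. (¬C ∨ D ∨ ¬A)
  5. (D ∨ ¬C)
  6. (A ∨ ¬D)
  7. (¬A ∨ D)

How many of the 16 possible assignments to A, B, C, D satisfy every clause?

4

Satisfying assignments:
  A=T B=F C=F D=T
  A=T B=F C=T D=T
  A=T B=T C=F D=T
  A=T B=T C=T D=T
That's 4 in total.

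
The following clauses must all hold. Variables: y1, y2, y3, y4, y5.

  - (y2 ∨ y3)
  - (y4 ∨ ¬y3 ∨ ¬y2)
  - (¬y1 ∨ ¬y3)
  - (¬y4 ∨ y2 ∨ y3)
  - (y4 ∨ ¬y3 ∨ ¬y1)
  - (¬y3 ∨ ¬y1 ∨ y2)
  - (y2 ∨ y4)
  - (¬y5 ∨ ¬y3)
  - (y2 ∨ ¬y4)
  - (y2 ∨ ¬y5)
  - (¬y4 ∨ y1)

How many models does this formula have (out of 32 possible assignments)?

The models are:
  y1=F y2=T y3=F y4=F y5=F
  y1=F y2=T y3=F y4=F y5=T
  y1=T y2=T y3=F y4=F y5=F
  y1=T y2=T y3=F y4=F y5=T
  y1=T y2=T y3=F y4=T y5=F
  y1=T y2=T y3=F y4=T y5=T
Count: 6.

6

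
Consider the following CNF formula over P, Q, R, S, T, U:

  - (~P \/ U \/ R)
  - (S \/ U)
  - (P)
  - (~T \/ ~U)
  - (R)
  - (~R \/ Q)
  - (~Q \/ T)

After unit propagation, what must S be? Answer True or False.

True

Unit clause (P) sets P = True.
Unit clause (R) sets R = True.
From (Q \/ ~R) and R = True: Q = True.
In (T \/ ~Q), ~Q is now false; T must hold, so T = True.
In (~T \/ ~U), ~T is now false; ~U must hold, so U = False.
(S \/ U) with U = False leaves only S, so S = True.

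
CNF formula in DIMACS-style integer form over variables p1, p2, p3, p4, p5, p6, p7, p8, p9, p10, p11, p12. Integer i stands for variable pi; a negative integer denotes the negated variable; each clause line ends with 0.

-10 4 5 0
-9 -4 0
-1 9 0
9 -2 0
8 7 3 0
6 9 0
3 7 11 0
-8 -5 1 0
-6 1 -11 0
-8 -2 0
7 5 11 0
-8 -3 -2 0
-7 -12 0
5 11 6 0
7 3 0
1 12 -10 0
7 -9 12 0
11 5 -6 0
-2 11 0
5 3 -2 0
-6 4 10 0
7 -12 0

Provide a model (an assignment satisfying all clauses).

p1 = 1  p2 = 1  p3 = 1  p4 = 0  p5 = 1  p6 = 0  p7 = 1  p8 = 0  p9 = 1  p10 = 1  p11 = 1  p12 = 0

Branch on p1: take p1 = True.
  then p9 is forced to True.
  then p4 is forced to False.
Set p2 = True and propagate.
  then p8 is forced to False.
  then p11 is forced to True.
For the remaining variables, p3 = True, p5 = True, p6 = False, p7 = True, p10 = True, p12 = False works.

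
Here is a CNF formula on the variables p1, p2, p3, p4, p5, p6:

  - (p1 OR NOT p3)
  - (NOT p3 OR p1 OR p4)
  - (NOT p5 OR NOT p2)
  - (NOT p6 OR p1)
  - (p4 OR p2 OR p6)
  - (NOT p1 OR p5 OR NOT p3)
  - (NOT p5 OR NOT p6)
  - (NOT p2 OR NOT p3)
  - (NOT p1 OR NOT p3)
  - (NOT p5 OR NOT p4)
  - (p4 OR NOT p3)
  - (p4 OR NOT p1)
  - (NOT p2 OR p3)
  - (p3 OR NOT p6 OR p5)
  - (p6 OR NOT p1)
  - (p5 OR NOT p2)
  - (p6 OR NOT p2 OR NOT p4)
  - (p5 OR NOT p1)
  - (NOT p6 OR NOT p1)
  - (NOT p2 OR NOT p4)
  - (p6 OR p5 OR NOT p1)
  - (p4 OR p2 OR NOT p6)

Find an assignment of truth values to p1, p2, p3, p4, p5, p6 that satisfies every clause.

Set p1 = False and propagate.
  then p3 is forced to False.
  then p6 is forced to False.
  then p2 is forced to False.
  then p4 is forced to True.
  then p5 is forced to False.

p1=0, p2=0, p3=0, p4=1, p5=0, p6=0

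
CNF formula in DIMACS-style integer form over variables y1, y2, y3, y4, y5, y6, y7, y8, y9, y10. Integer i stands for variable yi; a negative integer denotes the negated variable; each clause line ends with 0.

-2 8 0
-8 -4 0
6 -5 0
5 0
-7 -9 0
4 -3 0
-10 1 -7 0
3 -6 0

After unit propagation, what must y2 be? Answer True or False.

False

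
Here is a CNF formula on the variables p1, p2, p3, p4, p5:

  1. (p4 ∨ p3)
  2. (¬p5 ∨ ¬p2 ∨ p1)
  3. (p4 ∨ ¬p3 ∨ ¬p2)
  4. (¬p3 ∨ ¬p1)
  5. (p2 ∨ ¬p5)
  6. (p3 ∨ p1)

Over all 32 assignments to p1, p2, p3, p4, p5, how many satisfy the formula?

6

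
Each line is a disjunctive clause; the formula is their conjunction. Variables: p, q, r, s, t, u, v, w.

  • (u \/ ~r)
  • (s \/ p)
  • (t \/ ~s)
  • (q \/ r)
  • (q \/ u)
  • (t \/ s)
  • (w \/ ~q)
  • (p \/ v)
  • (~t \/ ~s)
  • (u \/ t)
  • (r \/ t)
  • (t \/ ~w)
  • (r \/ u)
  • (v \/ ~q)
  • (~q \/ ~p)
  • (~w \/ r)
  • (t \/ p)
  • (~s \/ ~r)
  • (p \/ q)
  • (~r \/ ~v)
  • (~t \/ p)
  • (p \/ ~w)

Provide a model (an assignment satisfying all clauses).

Pure literal: u appears only positively; assign u = True.
Try p = True.
  then q is forced to False.
  then r is forced to True.
  then s is forced to False.
  then t is forced to True.
  then v is forced to False.
w is now unconstrained; take w = False.

p = 1, q = 0, r = 1, s = 0, t = 1, u = 1, v = 0, w = 0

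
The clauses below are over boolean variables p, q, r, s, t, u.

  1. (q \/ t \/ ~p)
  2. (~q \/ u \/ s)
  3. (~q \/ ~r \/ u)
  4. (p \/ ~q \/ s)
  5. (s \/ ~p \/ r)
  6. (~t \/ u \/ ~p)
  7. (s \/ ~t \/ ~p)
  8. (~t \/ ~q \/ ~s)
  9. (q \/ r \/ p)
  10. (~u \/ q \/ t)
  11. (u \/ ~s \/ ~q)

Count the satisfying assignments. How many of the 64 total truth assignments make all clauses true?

13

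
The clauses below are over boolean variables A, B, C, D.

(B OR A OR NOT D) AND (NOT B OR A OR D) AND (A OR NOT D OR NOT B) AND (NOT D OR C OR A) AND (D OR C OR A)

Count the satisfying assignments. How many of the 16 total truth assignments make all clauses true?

9

Case analysis on A and D:
  A=T, D=T: remaining (B,C) ∈ {(F,F); (F,T); (T,F); (T,T)} — 4.
  A=T, D=F: remaining (B,C) ∈ {(F,F); (F,T); (T,F); (T,T)} — 4.
  A=F, D=T: a clause becomes empty — 0.
  A=F, D=F: remaining (B,C) ∈ {(F,T)} — 1.
Total: 4 + 4 + 0 + 1 = 9.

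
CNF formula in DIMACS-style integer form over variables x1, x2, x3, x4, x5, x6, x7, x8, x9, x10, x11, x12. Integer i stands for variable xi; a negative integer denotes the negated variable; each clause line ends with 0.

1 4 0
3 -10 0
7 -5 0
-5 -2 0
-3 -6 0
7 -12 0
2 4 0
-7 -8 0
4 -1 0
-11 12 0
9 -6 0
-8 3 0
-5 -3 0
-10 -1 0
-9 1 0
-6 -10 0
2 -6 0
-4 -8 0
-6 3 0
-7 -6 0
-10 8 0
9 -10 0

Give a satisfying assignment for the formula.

x1=True, x2=False, x3=True, x4=True, x5=False, x6=False, x7=True, x8=False, x9=True, x10=False, x11=False, x12=False

Pure literal: x5 appears only negated; assign x5 = False.
Pure literal: x6 appears only negated; assign x6 = False.
Branch on x1: take x1 = True.
  then x4 is forced to True.
  then x10 is forced to False.
  then x8 is forced to False.
For the remaining variables, x2 = False, x3 = True, x7 = True, x9 = True, x11 = False, x12 = False works.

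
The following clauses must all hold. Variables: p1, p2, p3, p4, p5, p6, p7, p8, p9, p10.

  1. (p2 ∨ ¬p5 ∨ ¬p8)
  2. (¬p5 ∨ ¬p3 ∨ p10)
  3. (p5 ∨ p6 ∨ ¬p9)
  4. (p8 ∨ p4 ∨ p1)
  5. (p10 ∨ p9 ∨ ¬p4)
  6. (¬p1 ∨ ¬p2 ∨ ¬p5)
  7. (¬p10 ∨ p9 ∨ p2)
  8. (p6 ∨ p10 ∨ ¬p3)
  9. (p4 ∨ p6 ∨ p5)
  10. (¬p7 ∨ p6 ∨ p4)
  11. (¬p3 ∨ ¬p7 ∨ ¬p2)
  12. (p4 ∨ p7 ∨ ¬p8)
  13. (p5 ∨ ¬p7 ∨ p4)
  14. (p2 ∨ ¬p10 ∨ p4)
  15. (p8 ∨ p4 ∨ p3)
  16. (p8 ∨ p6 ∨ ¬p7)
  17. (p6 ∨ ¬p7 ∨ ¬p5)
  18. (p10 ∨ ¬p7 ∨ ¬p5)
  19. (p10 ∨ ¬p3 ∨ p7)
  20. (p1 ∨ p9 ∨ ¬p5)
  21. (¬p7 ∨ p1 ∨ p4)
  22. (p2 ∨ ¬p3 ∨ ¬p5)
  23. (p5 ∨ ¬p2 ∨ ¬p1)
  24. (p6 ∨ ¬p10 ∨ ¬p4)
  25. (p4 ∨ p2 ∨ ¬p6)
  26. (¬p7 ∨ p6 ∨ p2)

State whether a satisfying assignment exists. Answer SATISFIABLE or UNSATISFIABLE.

SATISFIABLE

Set p1 = True and propagate.
For the remaining variables, p2 = False, p3 = True, p4 = True, p5 = False, p6 = True, p7 = True, p8 = True, p9 = True, p10 = False works.
Every clause has at least one true literal under this assignment.
So p1=True  p2=False  p3=True  p4=True  p5=False  p6=True  p7=True  p8=True  p9=True  p10=False is a satisfying assignment.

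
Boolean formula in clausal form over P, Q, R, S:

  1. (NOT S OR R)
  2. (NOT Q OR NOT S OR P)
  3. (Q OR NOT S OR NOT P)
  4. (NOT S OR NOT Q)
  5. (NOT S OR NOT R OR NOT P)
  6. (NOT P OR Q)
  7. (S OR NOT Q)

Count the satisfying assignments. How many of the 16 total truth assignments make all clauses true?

3

The models are:
  P=F Q=F R=F S=F
  P=F Q=F R=T S=F
  P=F Q=F R=T S=T
That's 3 in total.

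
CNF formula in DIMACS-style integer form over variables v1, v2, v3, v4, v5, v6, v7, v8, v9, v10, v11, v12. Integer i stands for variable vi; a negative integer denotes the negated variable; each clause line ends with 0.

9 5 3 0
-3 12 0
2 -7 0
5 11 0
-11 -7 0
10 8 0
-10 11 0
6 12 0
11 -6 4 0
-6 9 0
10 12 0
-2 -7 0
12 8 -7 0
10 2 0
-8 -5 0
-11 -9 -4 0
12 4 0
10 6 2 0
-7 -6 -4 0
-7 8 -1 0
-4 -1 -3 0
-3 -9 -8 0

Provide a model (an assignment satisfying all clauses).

Pure literal: v7 appears only negated; assign v7 = False.
v12 occurs only positively in the remaining clauses — set v12 = True.
Try v1 = True.
The remaining clauses are satisfied by v2 = False, v3 = False, v4 = False, v5 = False, v6 = True, v8 = True, v9 = True, v10 = True, v11 = True.
Check each clause:
  1. {v9, v5, v3} — v9 is true.
  2. {¬v3, v12} — v12 is true.
  3. {v2, ¬v7} — ¬v7 is true.
  4. {v11, v5} — v11 is true.
  5. {¬v7, ¬v11} — ¬v7 is true.
  6. {v10, v8} — v8 is true.
  7. {v11, ¬v10} — v11 is true.
  8. {v6, v12} — v12 is true.
  9. {¬v6, v11, v4} — v11 is true.
  10. {v9, ¬v6} — v9 is true.
  11. {v10, v12} — v10 is true.
  12. {¬v2, ¬v7} — ¬v7 is true.
  13. {¬v7, v12, v8} — v8 is true.
  14. {v2, v10} — v10 is true.
  15. {¬v5, ¬v8} — ¬v5 is true.
  16. {¬v4, ¬v11, ¬v9} — ¬v4 is true.
  17. {v12, v4} — v12 is true.
  18. {v6, v10, v2} — v10 is true.
  19. {¬v6, ¬v7, ¬v4} — ¬v7 is true.
  20. {¬v7, v8, ¬v1} — v8 is true.
  21. {¬v3, ¬v4, ¬v1} — ¬v4 is true.
  22. {¬v9, ¬v8, ¬v3} — ¬v3 is true.

v1 = True  v2 = False  v3 = False  v4 = False  v5 = False  v6 = True  v7 = False  v8 = True  v9 = True  v10 = True  v11 = True  v12 = True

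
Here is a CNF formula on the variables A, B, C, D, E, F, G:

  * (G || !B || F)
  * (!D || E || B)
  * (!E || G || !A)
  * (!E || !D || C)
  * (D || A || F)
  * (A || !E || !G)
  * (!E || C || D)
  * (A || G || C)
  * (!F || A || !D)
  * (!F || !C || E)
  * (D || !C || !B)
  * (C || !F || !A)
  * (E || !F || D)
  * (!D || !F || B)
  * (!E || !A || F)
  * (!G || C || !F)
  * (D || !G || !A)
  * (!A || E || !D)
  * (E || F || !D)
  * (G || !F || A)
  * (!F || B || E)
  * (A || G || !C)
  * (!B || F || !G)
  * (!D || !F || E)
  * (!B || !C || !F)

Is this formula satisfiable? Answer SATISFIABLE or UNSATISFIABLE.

SATISFIABLE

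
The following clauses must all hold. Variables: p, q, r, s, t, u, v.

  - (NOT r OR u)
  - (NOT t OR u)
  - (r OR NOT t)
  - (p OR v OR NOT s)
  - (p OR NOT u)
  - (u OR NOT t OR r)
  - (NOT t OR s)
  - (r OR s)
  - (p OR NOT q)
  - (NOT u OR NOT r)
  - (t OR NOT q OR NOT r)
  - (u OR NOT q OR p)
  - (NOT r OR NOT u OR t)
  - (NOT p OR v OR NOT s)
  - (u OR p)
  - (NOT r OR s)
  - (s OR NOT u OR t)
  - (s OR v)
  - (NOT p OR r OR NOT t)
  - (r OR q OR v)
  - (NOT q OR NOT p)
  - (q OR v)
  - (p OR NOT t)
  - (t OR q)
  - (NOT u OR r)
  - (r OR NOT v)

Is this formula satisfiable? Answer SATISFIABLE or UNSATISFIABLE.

r = True:
  propagation gives u=True; an empty clause results — contradiction.
r = False:
  propagation gives t=False, s=True, q=True, p=True; an empty clause results — contradiction.
Every branch closes, so no satisfying assignment exists.

UNSATISFIABLE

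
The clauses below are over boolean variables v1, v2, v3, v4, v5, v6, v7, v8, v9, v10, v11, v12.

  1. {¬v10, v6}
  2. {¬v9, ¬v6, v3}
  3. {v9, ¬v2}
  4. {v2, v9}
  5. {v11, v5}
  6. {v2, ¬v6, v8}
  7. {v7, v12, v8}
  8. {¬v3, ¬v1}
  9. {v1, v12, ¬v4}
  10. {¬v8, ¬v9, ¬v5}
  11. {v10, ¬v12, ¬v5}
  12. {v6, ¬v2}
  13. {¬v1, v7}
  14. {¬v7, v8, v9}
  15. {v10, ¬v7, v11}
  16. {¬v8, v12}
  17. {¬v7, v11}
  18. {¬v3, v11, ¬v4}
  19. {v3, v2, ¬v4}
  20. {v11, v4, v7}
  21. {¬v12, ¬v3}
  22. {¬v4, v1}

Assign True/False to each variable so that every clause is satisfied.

v1 = 1, v2 = 0, v3 = 0, v4 = 0, v5 = 0, v6 = 0, v7 = 1, v8 = 0, v9 = 1, v10 = 0, v11 = 1, v12 = 1

Check each clause:
  1. {¬v10, v6} — ¬v10 is true.
  2. {¬v9, ¬v6, v3} — ¬v6 is true.
  3. {¬v2, v9} — v9 is true.
  4. {v2, v9} — v9 is true.
  5. {v5, v11} — v11 is true.
  6. {v8, ¬v6, v2} — ¬v6 is true.
  7. {v8, v7, v12} — v12 is true.
  8. {¬v3, ¬v1} — ¬v3 is true.
  9. {v12, v1, ¬v4} — v1 is true.
  10. {¬v9, ¬v5, ¬v8} — ¬v8 is true.
  11. {v10, ¬v5, ¬v12} — ¬v5 is true.
  12. {v6, ¬v2} — ¬v2 is true.
  13. {v7, ¬v1} — v7 is true.
  14. {v8, ¬v7, v9} — v9 is true.
  15. {v10, v11, ¬v7} — v11 is true.
  16. {¬v8, v12} — ¬v8 is true.
  17. {v11, ¬v7} — v11 is true.
  18. {¬v4, v11, ¬v3} — v11 is true.
  19. {¬v4, v3, v2} — ¬v4 is true.
  20. {v7, v11, v4} — v11 is true.
  21. {¬v12, ¬v3} — ¬v3 is true.
  22. {¬v4, v1} — v1 is true.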